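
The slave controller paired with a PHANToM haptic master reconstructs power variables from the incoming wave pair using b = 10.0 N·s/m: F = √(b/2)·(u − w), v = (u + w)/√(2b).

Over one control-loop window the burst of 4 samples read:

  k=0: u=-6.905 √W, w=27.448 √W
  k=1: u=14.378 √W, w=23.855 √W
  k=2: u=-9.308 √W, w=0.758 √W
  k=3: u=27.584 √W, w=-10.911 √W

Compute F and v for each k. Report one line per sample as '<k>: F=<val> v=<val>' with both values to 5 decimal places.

0: F=-76.81564 v=4.59355
1: F=-21.19122 v=8.54916
2: F=-22.50826 v=-1.91184
3: F=86.07744 v=3.72820

k=0: u−w=-34.35300, u+w=20.54300; √(b/2)=2.23607, √(2b)=4.47214; F=2.23607×(-34.353)=-76.81564, v=20.54300/4.47214=4.59355
k=1: u−w=-9.47700, u+w=38.23300; √(b/2)=2.23607, √(2b)=4.47214; F=2.23607×(-9.477)=-21.19122, v=38.23300/4.47214=8.54916
k=2: u−w=-10.06600, u+w=-8.55000; √(b/2)=2.23607, √(2b)=4.47214; F=2.23607×(-10.066)=-22.50826, v=-8.55000/4.47214=-1.91184
k=3: u−w=38.49500, u+w=16.67300; √(b/2)=2.23607, √(2b)=4.47214; F=2.23607×38.495=86.07744, v=16.67300/4.47214=3.72820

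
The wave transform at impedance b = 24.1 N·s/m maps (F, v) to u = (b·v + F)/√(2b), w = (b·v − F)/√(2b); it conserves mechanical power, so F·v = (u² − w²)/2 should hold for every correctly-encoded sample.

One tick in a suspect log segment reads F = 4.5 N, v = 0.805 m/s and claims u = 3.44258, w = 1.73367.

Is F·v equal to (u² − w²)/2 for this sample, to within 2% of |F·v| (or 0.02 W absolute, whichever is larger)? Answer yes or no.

F·v = 4.5×0.805 = 3.62250 W.
(u² − w²)/2 = (11.85136 − 3.00561)/2 = 4.42287 W.
|Δ| = 0.80037;  2% of max(1, |F·v|) = 0.07245.

no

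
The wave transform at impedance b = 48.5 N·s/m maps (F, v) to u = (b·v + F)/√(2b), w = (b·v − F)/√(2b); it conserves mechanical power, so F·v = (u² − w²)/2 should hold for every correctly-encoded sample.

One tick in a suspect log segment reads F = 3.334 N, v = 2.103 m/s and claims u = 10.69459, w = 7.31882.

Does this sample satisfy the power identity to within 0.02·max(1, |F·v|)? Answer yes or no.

no

F·v = 3.334×2.103 = 7.01140 W.
(u² − w²)/2 = (114.37426 − 53.56513)/2 = 30.40456 W.
|Δ| = 23.39316;  2% of max(1, |F·v|) = 0.14023.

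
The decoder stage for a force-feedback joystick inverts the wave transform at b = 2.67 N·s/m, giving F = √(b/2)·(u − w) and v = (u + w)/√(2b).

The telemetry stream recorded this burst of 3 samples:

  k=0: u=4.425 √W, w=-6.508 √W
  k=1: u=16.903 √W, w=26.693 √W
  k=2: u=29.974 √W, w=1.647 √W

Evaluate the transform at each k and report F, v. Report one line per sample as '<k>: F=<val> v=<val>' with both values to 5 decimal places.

0: F=12.63223 v=-0.90140
1: F=-11.31158 v=18.86583
2: F=32.72964 v=13.68374

k=0: u−w=10.93300, u+w=-2.08300; √(b/2)=1.15542, √(2b)=2.31084; F=1.15542×10.933=12.63223, v=-2.08300/2.31084=-0.90140
k=1: u−w=-9.79000, u+w=43.59600; √(b/2)=1.15542, √(2b)=2.31084; F=1.15542×(-9.79)=-11.31158, v=43.59600/2.31084=18.86583
k=2: u−w=28.32700, u+w=31.62100; √(b/2)=1.15542, √(2b)=2.31084; F=1.15542×28.327=32.72964, v=31.62100/2.31084=13.68374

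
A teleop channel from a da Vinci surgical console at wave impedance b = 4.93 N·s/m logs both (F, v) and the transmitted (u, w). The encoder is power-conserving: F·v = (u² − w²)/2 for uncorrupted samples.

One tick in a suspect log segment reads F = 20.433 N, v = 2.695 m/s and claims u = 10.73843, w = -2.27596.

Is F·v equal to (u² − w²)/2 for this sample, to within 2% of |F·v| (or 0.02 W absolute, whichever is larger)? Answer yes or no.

yes

F·v = 20.433×2.695 = 55.0669 W.
(u² − w²)/2 = (115.3139 − 5.1800)/2 = 55.0669 W.
|Δ| = 0.0000;  2% of max(1, |F·v|) = 1.1013.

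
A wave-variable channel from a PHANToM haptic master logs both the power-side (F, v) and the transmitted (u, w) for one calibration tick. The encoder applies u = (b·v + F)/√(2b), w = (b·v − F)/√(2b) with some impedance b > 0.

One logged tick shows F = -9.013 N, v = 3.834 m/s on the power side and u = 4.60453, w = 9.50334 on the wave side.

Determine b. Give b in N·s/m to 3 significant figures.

b = 6.77 N·s/m

u + w = 14.1079;  u + w = √(2b)·v, so √(2b) = 14.1079/3.834 = 3.6797.
b = (√(2b))²/2 = 13.5400/2 = 6.7700.
(Check via u − w = 2F/√(2b): u − w = -4.8988, 2F/√(2b) = -4.8988.)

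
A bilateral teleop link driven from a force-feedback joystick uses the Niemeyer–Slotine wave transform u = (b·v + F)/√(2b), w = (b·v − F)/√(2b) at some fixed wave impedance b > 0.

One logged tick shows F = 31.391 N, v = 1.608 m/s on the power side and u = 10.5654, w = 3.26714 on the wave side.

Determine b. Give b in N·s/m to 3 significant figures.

u + w = 13.83254;  u + w = √(2b)·v, so √(2b) = 13.83254/1.608 = 8.60233.
b = (√(2b))²/2 = 74.00001/2 = 37.00001.
(Check via u − w = 2F/√(2b): u − w = 7.29826, 2F/√(2b) = 7.29826.)

b = 37 N·s/m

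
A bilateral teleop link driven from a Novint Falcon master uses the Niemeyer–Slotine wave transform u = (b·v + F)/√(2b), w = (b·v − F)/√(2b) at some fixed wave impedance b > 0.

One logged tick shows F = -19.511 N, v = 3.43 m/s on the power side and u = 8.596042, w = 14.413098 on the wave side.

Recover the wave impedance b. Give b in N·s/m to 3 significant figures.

b = 22.5 N·s/m

u + w = 23.009140;  u + w = √(2b)·v, so √(2b) = 23.009140/3.43 = 6.708204.
b = (√(2b))²/2 = 45.000002/2 = 22.500001.
(Check via u − w = 2F/√(2b): u − w = -5.817056, 2F/√(2b) = -5.817056.)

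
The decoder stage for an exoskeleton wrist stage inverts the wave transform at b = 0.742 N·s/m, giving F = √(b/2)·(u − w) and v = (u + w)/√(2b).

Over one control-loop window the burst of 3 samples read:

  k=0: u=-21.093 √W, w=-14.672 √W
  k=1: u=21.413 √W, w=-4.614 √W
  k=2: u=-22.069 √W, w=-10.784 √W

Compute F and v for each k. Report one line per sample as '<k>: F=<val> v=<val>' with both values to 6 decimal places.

0: F=-3.911016 v=-29.359001
1: F=15.852986 v=13.790070
2: F=-6.873667 v=-26.968580

k=0: u−w=-6.421000, u+w=-35.765000; √(b/2)=0.609098, √(2b)=1.218195; F=0.609098×(-6.421)=-3.911016, v=-35.765000/1.218195=-29.359001
k=1: u−w=26.027000, u+w=16.799000; √(b/2)=0.609098, √(2b)=1.218195; F=0.609098×26.027=15.852986, v=16.799000/1.218195=13.790070
k=2: u−w=-11.285000, u+w=-32.853000; √(b/2)=0.609098, √(2b)=1.218195; F=0.609098×(-11.285)=-6.873667, v=-32.853000/1.218195=-26.968580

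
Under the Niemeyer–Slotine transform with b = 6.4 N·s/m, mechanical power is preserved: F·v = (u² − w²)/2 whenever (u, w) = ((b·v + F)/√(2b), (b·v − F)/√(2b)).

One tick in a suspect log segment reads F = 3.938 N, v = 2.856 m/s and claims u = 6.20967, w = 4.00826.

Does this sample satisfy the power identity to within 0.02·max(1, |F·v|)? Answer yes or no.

F·v = 3.938×2.856 = 11.2469 W.
(u² − w²)/2 = (38.5600 − 16.0661)/2 = 11.2469 W.
|Δ| = 0.0000;  2% of max(1, |F·v|) = 0.2249.

yes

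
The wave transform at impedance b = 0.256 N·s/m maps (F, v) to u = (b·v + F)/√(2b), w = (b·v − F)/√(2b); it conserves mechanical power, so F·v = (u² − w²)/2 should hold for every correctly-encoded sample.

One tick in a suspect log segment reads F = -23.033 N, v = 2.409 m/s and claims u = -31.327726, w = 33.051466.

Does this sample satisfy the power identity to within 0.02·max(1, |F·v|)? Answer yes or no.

yes

F·v = (-23.033)×2.409 = -55.486497 W.
(u² − w²)/2 = (981.426416 − 1092.399405)/2 = -55.486494 W.
|Δ| = 0.000003;  2% of max(1, |F·v|) = 1.109730.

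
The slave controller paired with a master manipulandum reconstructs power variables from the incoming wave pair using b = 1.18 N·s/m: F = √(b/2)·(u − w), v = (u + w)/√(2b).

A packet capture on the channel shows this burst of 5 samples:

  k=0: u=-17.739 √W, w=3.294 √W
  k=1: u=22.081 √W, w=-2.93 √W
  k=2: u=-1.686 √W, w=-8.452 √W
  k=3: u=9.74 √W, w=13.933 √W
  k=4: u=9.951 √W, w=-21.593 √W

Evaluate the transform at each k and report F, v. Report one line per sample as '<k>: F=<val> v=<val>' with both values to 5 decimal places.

k=0: u−w=-21.03300, u+w=-14.44500; √(b/2)=0.76811, √(2b)=1.53623; F=0.76811×(-21.033)=-16.15575, v=-14.44500/1.53623=-9.40289
k=1: u−w=25.01100, u+w=19.15100; √(b/2)=0.76811, √(2b)=1.53623; F=0.76811×25.011=19.21131, v=19.15100/1.53623=12.46624
k=2: u−w=6.76600, u+w=-10.13800; √(b/2)=0.76811, √(2b)=1.53623; F=0.76811×6.766=5.19706, v=-10.13800/1.53623=-6.59928
k=3: u−w=-4.19300, u+w=23.67300; √(b/2)=0.76811, √(2b)=1.53623; F=0.76811×(-4.193)=-3.22070, v=23.67300/1.53623=15.40981
k=4: u−w=31.54400, u+w=-11.64200; √(b/2)=0.76811, √(2b)=1.53623; F=0.76811×31.544=24.22941, v=-11.64200/1.53623=-7.57830

0: F=-16.15575 v=-9.40289
1: F=19.21131 v=12.46624
2: F=5.19706 v=-6.59928
3: F=-3.22070 v=15.40981
4: F=24.22941 v=-7.57830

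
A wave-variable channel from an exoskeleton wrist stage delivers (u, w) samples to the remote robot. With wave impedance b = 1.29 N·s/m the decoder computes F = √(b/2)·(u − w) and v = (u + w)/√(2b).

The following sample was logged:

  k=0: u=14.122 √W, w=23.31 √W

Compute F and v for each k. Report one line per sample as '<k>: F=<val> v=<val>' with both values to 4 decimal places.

0: F=-7.3791 v=23.3041

k=0: u−w=-9.1880, u+w=37.4320; √(b/2)=0.8031, √(2b)=1.6062; F=0.8031×(-9.188)=-7.3791, v=37.4320/1.6062=23.3041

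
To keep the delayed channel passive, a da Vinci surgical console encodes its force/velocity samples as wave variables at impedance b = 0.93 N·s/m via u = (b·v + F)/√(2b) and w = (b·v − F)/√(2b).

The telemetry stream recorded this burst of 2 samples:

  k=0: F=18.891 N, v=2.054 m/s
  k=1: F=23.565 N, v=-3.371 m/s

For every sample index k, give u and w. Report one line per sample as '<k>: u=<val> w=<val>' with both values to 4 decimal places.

0: u=15.2522 w=-12.4509
1: u=14.9800 w=-19.5774

k=0: b·v=0.93×2.054=1.9102; √(2b)=1.3638; u=(1.9102+18.891)/1.3638=15.2522, w=(1.9102−18.891)/1.3638=-12.4509
k=1: b·v=0.93×(-3.371)=-3.1350; √(2b)=1.3638; u=(-3.1350+23.565)/1.3638=14.9800, w=(-3.1350−23.565)/1.3638=-19.5774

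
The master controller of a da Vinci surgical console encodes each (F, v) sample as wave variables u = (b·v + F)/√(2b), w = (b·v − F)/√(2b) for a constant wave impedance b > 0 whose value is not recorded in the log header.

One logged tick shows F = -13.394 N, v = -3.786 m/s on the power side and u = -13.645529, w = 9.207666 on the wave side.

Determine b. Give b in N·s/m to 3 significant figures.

u + w = -4.437863;  u + w = √(2b)·v, so √(2b) = -4.437863/(-3.786) = 1.172177.
b = (√(2b))²/2 = 1.373999/2 = 0.687000.
(Check via u − w = 2F/√(2b): u − w = -22.853195, 2F/√(2b) = -22.853199.)

b = 0.687 N·s/m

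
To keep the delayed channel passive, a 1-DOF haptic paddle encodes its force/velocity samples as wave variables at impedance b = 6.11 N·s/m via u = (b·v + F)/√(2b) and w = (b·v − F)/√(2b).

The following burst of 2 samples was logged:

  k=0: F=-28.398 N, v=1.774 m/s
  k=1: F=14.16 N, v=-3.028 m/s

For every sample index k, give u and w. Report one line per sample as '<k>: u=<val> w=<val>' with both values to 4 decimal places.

0: u=-5.0230 w=11.2244
1: u=-1.2418 w=-9.3432

k=0: b·v=6.11×1.774=10.8391; √(2b)=3.4957; u=(10.8391+(-28.398))/3.4957=-5.0230, w=(10.8391−(-28.398))/3.4957=11.2244
k=1: b·v=6.11×(-3.028)=-18.5011; √(2b)=3.4957; u=(-18.5011+14.16)/3.4957=-1.2418, w=(-18.5011−14.16)/3.4957=-9.3432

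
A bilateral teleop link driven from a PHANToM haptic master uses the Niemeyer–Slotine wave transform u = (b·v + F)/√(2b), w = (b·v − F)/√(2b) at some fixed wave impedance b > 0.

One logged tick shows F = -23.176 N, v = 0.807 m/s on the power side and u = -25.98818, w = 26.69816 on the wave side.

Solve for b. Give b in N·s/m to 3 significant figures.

b = 0.387 N·s/m

u + w = 0.70998;  u + w = √(2b)·v, so √(2b) = 0.70998/0.807 = 0.87978.
b = (√(2b))²/2 = 0.77401/2 = 0.38700.
(Check via u − w = 2F/√(2b): u − w = -52.68634, 2F/√(2b) = -52.68608.)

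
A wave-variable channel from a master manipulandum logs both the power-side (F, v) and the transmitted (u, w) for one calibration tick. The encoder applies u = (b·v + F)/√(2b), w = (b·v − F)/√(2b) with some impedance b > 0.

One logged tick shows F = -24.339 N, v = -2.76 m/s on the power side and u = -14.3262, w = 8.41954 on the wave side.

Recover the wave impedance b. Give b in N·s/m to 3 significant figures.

b = 2.29 N·s/m

u + w = -5.9067;  u + w = √(2b)·v, so √(2b) = -5.9067/(-2.76) = 2.1401.
b = (√(2b))²/2 = 4.5800/2 = 2.2900.
(Check via u − w = 2F/√(2b): u − w = -22.7457, 2F/√(2b) = -22.7457.)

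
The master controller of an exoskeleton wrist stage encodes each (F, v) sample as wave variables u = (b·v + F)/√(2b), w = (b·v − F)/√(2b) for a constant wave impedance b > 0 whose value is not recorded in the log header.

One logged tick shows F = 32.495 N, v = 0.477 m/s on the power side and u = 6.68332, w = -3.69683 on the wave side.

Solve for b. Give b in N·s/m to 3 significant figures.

u + w = 2.9865;  u + w = √(2b)·v, so √(2b) = 2.9865/0.477 = 6.2610.
b = (√(2b))²/2 = 39.1999/2 = 19.6000.
(Check via u − w = 2F/√(2b): u − w = 10.3802, 2F/√(2b) = 10.3802.)

b = 19.6 N·s/m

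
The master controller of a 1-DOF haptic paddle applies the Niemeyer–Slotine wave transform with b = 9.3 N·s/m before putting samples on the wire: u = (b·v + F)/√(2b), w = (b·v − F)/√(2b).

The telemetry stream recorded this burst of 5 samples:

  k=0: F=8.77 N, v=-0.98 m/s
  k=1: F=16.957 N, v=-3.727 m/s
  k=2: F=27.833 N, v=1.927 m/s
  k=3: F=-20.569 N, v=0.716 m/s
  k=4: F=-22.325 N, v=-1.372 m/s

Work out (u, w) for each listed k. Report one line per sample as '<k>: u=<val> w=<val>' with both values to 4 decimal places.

0: u=-0.0798 w=-4.1468
1: u=-4.1050 w=-11.9687
2: u=10.6090 w=-2.2983
3: u=-3.2254 w=6.3133
4: u=-8.1350 w=2.2179

k=0: b·v=9.3×(-0.98)=-9.1140; √(2b)=4.3128; u=(-9.1140+8.77)/4.3128=-0.0798, w=(-9.1140−8.77)/4.3128=-4.1468
k=1: b·v=9.3×(-3.727)=-34.6611; √(2b)=4.3128; u=(-34.6611+16.957)/4.3128=-4.1050, w=(-34.6611−16.957)/4.3128=-11.9687
k=2: b·v=9.3×1.927=17.9211; √(2b)=4.3128; u=(17.9211+27.833)/4.3128=10.6090, w=(17.9211−27.833)/4.3128=-2.2983
k=3: b·v=9.3×0.716=6.6588; √(2b)=4.3128; u=(6.6588+(-20.569))/4.3128=-3.2254, w=(6.6588−(-20.569))/4.3128=6.3133
k=4: b·v=9.3×(-1.372)=-12.7596; √(2b)=4.3128; u=(-12.7596+(-22.325))/4.3128=-8.1350, w=(-12.7596−(-22.325))/4.3128=2.2179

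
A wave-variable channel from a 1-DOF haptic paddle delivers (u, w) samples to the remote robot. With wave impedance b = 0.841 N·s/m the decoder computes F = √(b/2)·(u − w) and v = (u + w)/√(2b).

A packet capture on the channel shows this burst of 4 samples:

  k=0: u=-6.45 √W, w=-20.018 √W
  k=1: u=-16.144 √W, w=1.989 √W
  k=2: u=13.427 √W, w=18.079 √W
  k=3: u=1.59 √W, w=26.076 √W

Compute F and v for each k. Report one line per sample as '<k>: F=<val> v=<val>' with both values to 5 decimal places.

0: F=8.79830 v=-20.40836
1: F=-11.75852 v=-10.91432
2: F=-3.01663 v=24.29295
3: F=-15.87818 v=21.33209

k=0: u−w=13.56800, u+w=-26.46800; √(b/2)=0.64846, √(2b)=1.29692; F=0.64846×13.568=8.79830, v=-26.46800/1.29692=-20.40836
k=1: u−w=-18.13300, u+w=-14.15500; √(b/2)=0.64846, √(2b)=1.29692; F=0.64846×(-18.133)=-11.75852, v=-14.15500/1.29692=-10.91432
k=2: u−w=-4.65200, u+w=31.50600; √(b/2)=0.64846, √(2b)=1.29692; F=0.64846×(-4.652)=-3.01663, v=31.50600/1.29692=24.29295
k=3: u−w=-24.48600, u+w=27.66600; √(b/2)=0.64846, √(2b)=1.29692; F=0.64846×(-24.486)=-15.87818, v=27.66600/1.29692=21.33209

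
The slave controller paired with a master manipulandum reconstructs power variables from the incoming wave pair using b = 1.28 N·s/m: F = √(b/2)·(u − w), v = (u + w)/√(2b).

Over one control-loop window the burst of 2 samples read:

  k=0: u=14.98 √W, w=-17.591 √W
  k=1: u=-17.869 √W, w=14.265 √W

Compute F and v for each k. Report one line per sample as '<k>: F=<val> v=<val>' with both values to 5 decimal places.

k=0: u−w=32.57100, u+w=-2.61100; √(b/2)=0.80000, √(2b)=1.60000; F=0.80000×32.571=26.05680, v=-2.61100/1.60000=-1.63188
k=1: u−w=-32.13400, u+w=-3.60400; √(b/2)=0.80000, √(2b)=1.60000; F=0.80000×(-32.134)=-25.70720, v=-3.60400/1.60000=-2.25250

0: F=26.05680 v=-1.63188
1: F=-25.70720 v=-2.25250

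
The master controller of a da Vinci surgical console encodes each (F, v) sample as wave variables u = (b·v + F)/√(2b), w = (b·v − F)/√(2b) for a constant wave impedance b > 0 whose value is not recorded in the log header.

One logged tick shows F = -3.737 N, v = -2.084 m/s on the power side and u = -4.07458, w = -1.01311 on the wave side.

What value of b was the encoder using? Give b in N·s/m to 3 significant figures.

u + w = -5.08769;  u + w = √(2b)·v, so √(2b) = -5.08769/(-2.084) = 2.44131.
b = (√(2b))²/2 = 5.95999/2 = 2.98000.
(Check via u − w = 2F/√(2b): u − w = -3.06147, 2F/√(2b) = -3.06147.)

b = 2.98 N·s/m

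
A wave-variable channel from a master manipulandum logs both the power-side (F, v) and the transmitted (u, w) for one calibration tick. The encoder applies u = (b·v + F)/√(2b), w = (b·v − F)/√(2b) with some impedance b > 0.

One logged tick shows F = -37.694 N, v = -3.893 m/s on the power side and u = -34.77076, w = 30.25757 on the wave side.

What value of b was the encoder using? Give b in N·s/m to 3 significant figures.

u + w = -4.5132;  u + w = √(2b)·v, so √(2b) = -4.5132/(-3.893) = 1.1593.
b = (√(2b))²/2 = 1.3440/2 = 0.6720.
(Check via u − w = 2F/√(2b): u − w = -65.0283, 2F/√(2b) = -65.0284.)

b = 0.672 N·s/m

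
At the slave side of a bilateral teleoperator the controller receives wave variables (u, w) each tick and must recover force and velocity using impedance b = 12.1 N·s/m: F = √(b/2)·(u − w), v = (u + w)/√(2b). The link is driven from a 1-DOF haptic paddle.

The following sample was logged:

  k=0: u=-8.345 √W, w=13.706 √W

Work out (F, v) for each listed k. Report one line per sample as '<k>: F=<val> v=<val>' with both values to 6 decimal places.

0: F=-54.238288 v=1.089778

k=0: u−w=-22.051000, u+w=5.361000; √(b/2)=2.459675, √(2b)=4.919350; F=2.459675×(-22.051)=-54.238288, v=5.361000/4.919350=1.089778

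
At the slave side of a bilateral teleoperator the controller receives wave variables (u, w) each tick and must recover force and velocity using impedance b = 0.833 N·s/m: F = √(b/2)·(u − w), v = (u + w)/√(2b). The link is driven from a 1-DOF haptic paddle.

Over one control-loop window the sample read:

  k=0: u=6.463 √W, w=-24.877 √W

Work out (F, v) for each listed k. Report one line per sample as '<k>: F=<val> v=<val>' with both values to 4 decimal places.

k=0: u−w=31.3400, u+w=-18.4140; √(b/2)=0.6454, √(2b)=1.2907; F=0.6454×31.34=20.2258, v=-18.4140/1.2907=-14.2663

0: F=20.2258 v=-14.2663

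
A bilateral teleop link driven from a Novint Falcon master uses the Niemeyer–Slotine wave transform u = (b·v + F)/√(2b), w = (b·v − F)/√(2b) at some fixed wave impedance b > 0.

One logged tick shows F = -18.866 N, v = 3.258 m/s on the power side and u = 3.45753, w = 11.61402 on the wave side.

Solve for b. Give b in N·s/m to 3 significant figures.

b = 10.7 N·s/m

u + w = 15.07155;  u + w = √(2b)·v, so √(2b) = 15.07155/3.258 = 4.62601.
b = (√(2b))²/2 = 21.40000/2 = 10.70000.
(Check via u − w = 2F/√(2b): u − w = -8.15649, 2F/√(2b) = -8.15648.)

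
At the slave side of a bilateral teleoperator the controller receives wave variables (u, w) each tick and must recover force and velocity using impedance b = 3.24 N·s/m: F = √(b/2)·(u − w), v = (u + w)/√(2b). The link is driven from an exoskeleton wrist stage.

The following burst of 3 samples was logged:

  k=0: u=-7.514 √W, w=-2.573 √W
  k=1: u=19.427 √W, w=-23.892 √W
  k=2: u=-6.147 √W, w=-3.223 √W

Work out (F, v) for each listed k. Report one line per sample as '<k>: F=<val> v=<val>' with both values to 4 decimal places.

0: F=-6.2889 v=-3.9625
1: F=55.1361 v=-1.7540
2: F=-3.7216 v=-3.6809

k=0: u−w=-4.9410, u+w=-10.0870; √(b/2)=1.2728, √(2b)=2.5456; F=1.2728×(-4.941)=-6.2889, v=-10.0870/2.5456=-3.9625
k=1: u−w=43.3190, u+w=-4.4650; √(b/2)=1.2728, √(2b)=2.5456; F=1.2728×43.319=55.1361, v=-4.4650/2.5456=-1.7540
k=2: u−w=-2.9240, u+w=-9.3700; √(b/2)=1.2728, √(2b)=2.5456; F=1.2728×(-2.924)=-3.7216, v=-9.3700/2.5456=-3.6809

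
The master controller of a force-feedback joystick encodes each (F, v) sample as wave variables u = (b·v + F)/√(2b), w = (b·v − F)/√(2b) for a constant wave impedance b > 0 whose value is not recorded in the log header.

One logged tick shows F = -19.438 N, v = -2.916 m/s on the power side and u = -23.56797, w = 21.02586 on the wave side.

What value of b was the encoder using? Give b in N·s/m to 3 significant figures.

b = 0.38 N·s/m

u + w = -2.54211;  u + w = √(2b)·v, so √(2b) = -2.54211/(-2.916) = 0.87178.
b = (√(2b))²/2 = 0.76000/2 = 0.38000.
(Check via u − w = 2F/√(2b): u − w = -44.59383, 2F/√(2b) = -44.59383.)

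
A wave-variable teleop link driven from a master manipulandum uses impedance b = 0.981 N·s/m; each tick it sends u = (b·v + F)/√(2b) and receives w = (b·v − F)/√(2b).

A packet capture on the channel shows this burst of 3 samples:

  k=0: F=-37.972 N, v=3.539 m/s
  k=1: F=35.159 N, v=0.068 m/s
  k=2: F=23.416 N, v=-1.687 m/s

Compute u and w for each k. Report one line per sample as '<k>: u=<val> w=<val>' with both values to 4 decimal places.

k=0: b·v=0.981×3.539=3.4718; √(2b)=1.4007; u=(3.4718+(-37.972))/1.4007=-24.6305, w=(3.4718−(-37.972))/1.4007=29.5876
k=1: b·v=0.981×0.068=0.0667; √(2b)=1.4007; u=(0.0667+35.159)/1.4007=25.1484, w=(0.0667−35.159)/1.4007=-25.0531
k=2: b·v=0.981×(-1.687)=-1.6549; √(2b)=1.4007; u=(-1.6549+23.416)/1.4007=15.5357, w=(-1.6549−23.416)/1.4007=-17.8987

0: u=-24.6305 w=29.5876
1: u=25.1484 w=-25.0531
2: u=15.5357 w=-17.8987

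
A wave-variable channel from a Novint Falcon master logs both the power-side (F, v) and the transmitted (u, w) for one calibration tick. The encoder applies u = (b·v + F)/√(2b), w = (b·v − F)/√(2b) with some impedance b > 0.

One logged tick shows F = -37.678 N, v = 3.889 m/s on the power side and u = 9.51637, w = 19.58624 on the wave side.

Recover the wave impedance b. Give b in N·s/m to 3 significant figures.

b = 28 N·s/m

u + w = 29.10261;  u + w = √(2b)·v, so √(2b) = 29.10261/3.889 = 7.48331.
b = (√(2b))²/2 = 56.00000/2 = 28.00000.
(Check via u − w = 2F/√(2b): u − w = -10.06987, 2F/√(2b) = -10.06987.)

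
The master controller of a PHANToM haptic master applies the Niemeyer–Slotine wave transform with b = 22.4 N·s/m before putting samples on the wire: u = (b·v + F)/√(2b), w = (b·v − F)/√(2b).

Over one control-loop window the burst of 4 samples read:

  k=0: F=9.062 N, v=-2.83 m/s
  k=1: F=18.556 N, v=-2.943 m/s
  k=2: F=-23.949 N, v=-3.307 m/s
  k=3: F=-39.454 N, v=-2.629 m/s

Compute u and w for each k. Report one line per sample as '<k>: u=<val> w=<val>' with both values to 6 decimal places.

k=0: b·v=22.4×(-2.83)=-63.392000; √(2b)=6.693280; u=(-63.392000+9.062)/6.693280=-8.117096, w=(-63.392000−9.062)/6.693280=-10.824887
k=1: b·v=22.4×(-2.943)=-65.923200; √(2b)=6.693280; u=(-65.923200+18.556)/6.693280=-7.076829, w=(-65.923200−18.556)/6.693280=-12.621495
k=2: b·v=22.4×(-3.307)=-74.076800; √(2b)=6.693280; u=(-74.076800+(-23.949))/6.693280=-14.645405, w=(-74.076800−(-23.949))/6.693280=-7.489273
k=3: b·v=22.4×(-2.629)=-58.889600; √(2b)=6.693280; u=(-58.889600+(-39.454))/6.693280=-14.692886, w=(-58.889600−(-39.454))/6.693280=-2.903748

0: u=-8.117096 w=-10.824887
1: u=-7.076829 w=-12.621495
2: u=-14.645405 w=-7.489273
3: u=-14.692886 w=-2.903748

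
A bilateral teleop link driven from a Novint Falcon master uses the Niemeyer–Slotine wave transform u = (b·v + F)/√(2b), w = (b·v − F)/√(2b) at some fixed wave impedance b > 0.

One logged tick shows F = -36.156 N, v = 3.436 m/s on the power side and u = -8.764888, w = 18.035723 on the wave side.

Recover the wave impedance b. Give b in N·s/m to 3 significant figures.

u + w = 9.270835;  u + w = √(2b)·v, so √(2b) = 9.270835/3.436 = 2.698148.
b = (√(2b))²/2 = 7.280000/2 = 3.640000.
(Check via u − w = 2F/√(2b): u − w = -26.800611, 2F/√(2b) = -26.800610.)

b = 3.64 N·s/m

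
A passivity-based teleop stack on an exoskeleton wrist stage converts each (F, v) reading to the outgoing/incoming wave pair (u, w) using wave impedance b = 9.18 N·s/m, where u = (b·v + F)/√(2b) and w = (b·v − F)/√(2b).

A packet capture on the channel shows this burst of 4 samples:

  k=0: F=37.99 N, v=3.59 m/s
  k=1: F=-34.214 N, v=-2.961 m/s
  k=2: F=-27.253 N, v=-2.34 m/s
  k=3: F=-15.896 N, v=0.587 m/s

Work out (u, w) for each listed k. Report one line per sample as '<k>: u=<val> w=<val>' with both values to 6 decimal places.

0: u=16.557425 w=-1.174788
1: u=-14.328595 w=1.641133
2: u=-11.373588 w=1.347023
3: u=-2.452203 w=4.967414

k=0: b·v=9.18×3.59=32.956200; √(2b)=4.284857; u=(32.956200+37.99)/4.284857=16.557425, w=(32.956200−37.99)/4.284857=-1.174788
k=1: b·v=9.18×(-2.961)=-27.181980; √(2b)=4.284857; u=(-27.181980+(-34.214))/4.284857=-14.328595, w=(-27.181980−(-34.214))/4.284857=1.641133
k=2: b·v=9.18×(-2.34)=-21.481200; √(2b)=4.284857; u=(-21.481200+(-27.253))/4.284857=-11.373588, w=(-21.481200−(-27.253))/4.284857=1.347023
k=3: b·v=9.18×0.587=5.388660; √(2b)=4.284857; u=(5.388660+(-15.896))/4.284857=-2.452203, w=(5.388660−(-15.896))/4.284857=4.967414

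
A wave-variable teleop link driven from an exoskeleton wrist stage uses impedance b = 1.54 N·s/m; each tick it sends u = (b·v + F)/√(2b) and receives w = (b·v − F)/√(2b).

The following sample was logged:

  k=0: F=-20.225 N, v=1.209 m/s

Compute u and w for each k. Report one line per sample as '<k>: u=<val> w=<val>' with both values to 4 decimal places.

k=0: b·v=1.54×1.209=1.8619; √(2b)=1.7550; u=(1.8619+(-20.225))/1.7550=-10.4634, w=(1.8619−(-20.225))/1.7550=12.5852

0: u=-10.4634 w=12.5852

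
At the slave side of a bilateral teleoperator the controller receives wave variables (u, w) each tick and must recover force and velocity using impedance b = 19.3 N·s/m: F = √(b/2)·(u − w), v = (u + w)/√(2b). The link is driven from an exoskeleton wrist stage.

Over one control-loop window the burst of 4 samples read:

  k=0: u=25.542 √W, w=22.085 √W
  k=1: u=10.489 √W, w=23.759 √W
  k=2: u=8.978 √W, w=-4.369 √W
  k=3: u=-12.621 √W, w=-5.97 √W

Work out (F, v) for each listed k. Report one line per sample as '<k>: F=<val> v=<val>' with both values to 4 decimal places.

k=0: u−w=3.4570, u+w=47.6270; √(b/2)=3.1064, √(2b)=6.2129; F=3.1064×3.457=10.7390, v=47.6270/6.2129=7.6658
k=1: u−w=-13.2700, u+w=34.2480; √(b/2)=3.1064, √(2b)=6.2129; F=3.1064×(-13.27)=-41.2225, v=34.2480/6.2129=5.5124
k=2: u−w=13.3470, u+w=4.6090; √(b/2)=3.1064, √(2b)=6.2129; F=3.1064×13.347=41.4617, v=4.6090/6.2129=0.7418
k=3: u−w=-6.6510, u+w=-18.5910; √(b/2)=3.1064, √(2b)=6.2129; F=3.1064×(-6.651)=-20.6610, v=-18.5910/6.2129=-2.9923

0: F=10.7390 v=7.6658
1: F=-41.2225 v=5.5124
2: F=41.4617 v=0.7418
3: F=-20.6610 v=-2.9923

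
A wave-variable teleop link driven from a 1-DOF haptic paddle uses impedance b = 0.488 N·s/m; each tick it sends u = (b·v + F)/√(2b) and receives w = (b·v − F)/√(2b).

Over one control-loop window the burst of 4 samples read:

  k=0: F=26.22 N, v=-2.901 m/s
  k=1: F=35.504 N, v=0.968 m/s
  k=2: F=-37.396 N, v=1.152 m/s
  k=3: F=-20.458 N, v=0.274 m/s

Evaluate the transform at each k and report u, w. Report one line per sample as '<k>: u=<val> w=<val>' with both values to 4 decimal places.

0: u=25.1074 w=-27.9734
1: u=36.4160 w=-35.4597
2: u=-37.2839 w=38.4220
3: u=-20.5727 w=20.8434

k=0: b·v=0.488×(-2.901)=-1.4157; √(2b)=0.9879; u=(-1.4157+26.22)/0.9879=25.1074, w=(-1.4157−26.22)/0.9879=-27.9734
k=1: b·v=0.488×0.968=0.4724; √(2b)=0.9879; u=(0.4724+35.504)/0.9879=36.4160, w=(0.4724−35.504)/0.9879=-35.4597
k=2: b·v=0.488×1.152=0.5622; √(2b)=0.9879; u=(0.5622+(-37.396))/0.9879=-37.2839, w=(0.5622−(-37.396))/0.9879=38.4220
k=3: b·v=0.488×0.274=0.1337; √(2b)=0.9879; u=(0.1337+(-20.458))/0.9879=-20.5727, w=(0.1337−(-20.458))/0.9879=20.8434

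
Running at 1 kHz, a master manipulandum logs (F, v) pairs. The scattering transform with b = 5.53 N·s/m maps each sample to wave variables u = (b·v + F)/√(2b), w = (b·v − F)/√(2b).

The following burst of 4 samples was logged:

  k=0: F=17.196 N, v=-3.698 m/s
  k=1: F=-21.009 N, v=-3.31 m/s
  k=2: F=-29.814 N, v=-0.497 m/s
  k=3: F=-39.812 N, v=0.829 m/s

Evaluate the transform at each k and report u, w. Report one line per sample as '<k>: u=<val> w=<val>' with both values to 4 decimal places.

0: u=-0.9784 w=-11.3198
1: u=-11.8212 w=0.8133
2: u=-9.7913 w=8.1384
3: u=-10.5927 w=13.3497

k=0: b·v=5.53×(-3.698)=-20.4499; √(2b)=3.3257; u=(-20.4499+17.196)/3.3257=-0.9784, w=(-20.4499−17.196)/3.3257=-11.3198
k=1: b·v=5.53×(-3.31)=-18.3043; √(2b)=3.3257; u=(-18.3043+(-21.009))/3.3257=-11.8212, w=(-18.3043−(-21.009))/3.3257=0.8133
k=2: b·v=5.53×(-0.497)=-2.7484; √(2b)=3.3257; u=(-2.7484+(-29.814))/3.3257=-9.7913, w=(-2.7484−(-29.814))/3.3257=8.1384
k=3: b·v=5.53×0.829=4.5844; √(2b)=3.3257; u=(4.5844+(-39.812))/3.3257=-10.5927, w=(4.5844−(-39.812))/3.3257=13.3497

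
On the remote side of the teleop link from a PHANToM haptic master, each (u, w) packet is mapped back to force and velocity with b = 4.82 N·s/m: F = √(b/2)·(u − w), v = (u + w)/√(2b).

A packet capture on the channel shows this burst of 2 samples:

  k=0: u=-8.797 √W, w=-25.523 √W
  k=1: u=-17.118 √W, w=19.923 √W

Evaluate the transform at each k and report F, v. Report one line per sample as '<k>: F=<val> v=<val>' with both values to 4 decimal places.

k=0: u−w=16.7260, u+w=-34.3200; √(b/2)=1.5524, √(2b)=3.1048; F=1.5524×16.726=25.9657, v=-34.3200/3.1048=-11.0537
k=1: u−w=-37.0410, u+w=2.8050; √(b/2)=1.5524, √(2b)=3.1048; F=1.5524×(-37.041)=-57.5031, v=2.8050/3.1048=0.9034

0: F=25.9657 v=-11.0537
1: F=-57.5031 v=0.9034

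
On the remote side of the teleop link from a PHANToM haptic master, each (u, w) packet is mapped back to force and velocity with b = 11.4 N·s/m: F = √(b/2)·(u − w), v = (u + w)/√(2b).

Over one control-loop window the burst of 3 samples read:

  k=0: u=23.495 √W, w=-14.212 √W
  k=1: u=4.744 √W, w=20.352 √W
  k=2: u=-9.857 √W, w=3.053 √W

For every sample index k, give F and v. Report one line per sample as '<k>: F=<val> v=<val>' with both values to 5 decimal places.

0: F=90.02423 v=1.94411
1: F=-37.26359 v=5.25578
2: F=-30.82220 v=-1.42494

k=0: u−w=37.70700, u+w=9.28300; √(b/2)=2.38747, √(2b)=4.77493; F=2.38747×37.707=90.02423, v=9.28300/4.77493=1.94411
k=1: u−w=-15.60800, u+w=25.09600; √(b/2)=2.38747, √(2b)=4.77493; F=2.38747×(-15.608)=-37.26359, v=25.09600/4.77493=5.25578
k=2: u−w=-12.91000, u+w=-6.80400; √(b/2)=2.38747, √(2b)=4.77493; F=2.38747×(-12.91)=-30.82220, v=-6.80400/4.77493=-1.42494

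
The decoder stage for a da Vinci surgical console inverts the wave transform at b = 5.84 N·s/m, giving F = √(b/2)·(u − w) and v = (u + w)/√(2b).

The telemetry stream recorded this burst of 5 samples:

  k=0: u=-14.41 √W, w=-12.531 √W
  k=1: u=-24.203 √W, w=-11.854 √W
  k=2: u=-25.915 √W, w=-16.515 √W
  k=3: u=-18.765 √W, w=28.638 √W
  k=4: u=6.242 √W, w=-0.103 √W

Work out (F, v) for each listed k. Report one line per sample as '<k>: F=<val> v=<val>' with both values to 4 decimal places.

k=0: u−w=-1.8790, u+w=-26.9410; √(b/2)=1.7088, √(2b)=3.4176; F=1.7088×(-1.879)=-3.2108, v=-26.9410/3.4176=-7.8830
k=1: u−w=-12.3490, u+w=-36.0570; √(b/2)=1.7088, √(2b)=3.4176; F=1.7088×(-12.349)=-21.1020, v=-36.0570/3.4176=-10.5504
k=2: u−w=-9.4000, u+w=-42.4300; √(b/2)=1.7088, √(2b)=3.4176; F=1.7088×(-9.4)=-16.0627, v=-42.4300/3.4176=-12.4151
k=3: u−w=-47.4030, u+w=9.8730; √(b/2)=1.7088, √(2b)=3.4176; F=1.7088×(-47.403)=-81.0023, v=9.8730/3.4176=2.8889
k=4: u−w=6.3450, u+w=6.1390; √(b/2)=1.7088, √(2b)=3.4176; F=1.7088×6.345=10.8423, v=6.1390/3.4176=1.7963

0: F=-3.2108 v=-7.8830
1: F=-21.1020 v=-10.5504
2: F=-16.0627 v=-12.4151
3: F=-81.0023 v=2.8889
4: F=10.8423 v=1.7963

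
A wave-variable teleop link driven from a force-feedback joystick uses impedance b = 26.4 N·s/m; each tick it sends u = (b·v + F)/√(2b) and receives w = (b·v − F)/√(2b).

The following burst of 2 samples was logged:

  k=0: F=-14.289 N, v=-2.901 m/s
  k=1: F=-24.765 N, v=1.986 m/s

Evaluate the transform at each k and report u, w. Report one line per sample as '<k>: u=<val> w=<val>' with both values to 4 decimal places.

0: u=-12.5063 w=-8.5734
1: u=3.8073 w=10.6237

k=0: b·v=26.4×(-2.901)=-76.5864; √(2b)=7.2664; u=(-76.5864+(-14.289))/7.2664=-12.5063, w=(-76.5864−(-14.289))/7.2664=-8.5734
k=1: b·v=26.4×1.986=52.4304; √(2b)=7.2664; u=(52.4304+(-24.765))/7.2664=3.8073, w=(52.4304−(-24.765))/7.2664=10.6237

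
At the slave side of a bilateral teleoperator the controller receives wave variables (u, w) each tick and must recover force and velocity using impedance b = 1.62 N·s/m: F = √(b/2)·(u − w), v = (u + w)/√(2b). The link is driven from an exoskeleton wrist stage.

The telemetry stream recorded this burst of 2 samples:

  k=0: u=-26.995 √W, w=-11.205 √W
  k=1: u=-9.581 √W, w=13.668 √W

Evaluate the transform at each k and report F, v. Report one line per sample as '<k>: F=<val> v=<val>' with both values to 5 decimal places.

k=0: u−w=-15.79000, u+w=-38.20000; √(b/2)=0.90000, √(2b)=1.80000; F=0.90000×(-15.79)=-14.21100, v=-38.20000/1.80000=-21.22222
k=1: u−w=-23.24900, u+w=4.08700; √(b/2)=0.90000, √(2b)=1.80000; F=0.90000×(-23.249)=-20.92410, v=4.08700/1.80000=2.27056

0: F=-14.21100 v=-21.22222
1: F=-20.92410 v=2.27056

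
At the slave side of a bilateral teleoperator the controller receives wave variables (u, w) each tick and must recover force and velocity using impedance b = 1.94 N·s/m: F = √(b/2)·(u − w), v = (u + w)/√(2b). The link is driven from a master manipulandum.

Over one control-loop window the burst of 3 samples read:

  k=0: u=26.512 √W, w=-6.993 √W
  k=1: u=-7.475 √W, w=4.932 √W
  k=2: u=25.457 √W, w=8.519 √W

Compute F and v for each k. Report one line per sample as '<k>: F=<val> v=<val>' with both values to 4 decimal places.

0: F=32.9986 v=9.9093
1: F=-12.2195 v=-1.2910
2: F=16.6820 v=17.2487

k=0: u−w=33.5050, u+w=19.5190; √(b/2)=0.9849, √(2b)=1.9698; F=0.9849×33.505=32.9986, v=19.5190/1.9698=9.9093
k=1: u−w=-12.4070, u+w=-2.5430; √(b/2)=0.9849, √(2b)=1.9698; F=0.9849×(-12.407)=-12.2195, v=-2.5430/1.9698=-1.2910
k=2: u−w=16.9380, u+w=33.9760; √(b/2)=0.9849, √(2b)=1.9698; F=0.9849×16.938=16.6820, v=33.9760/1.9698=17.2487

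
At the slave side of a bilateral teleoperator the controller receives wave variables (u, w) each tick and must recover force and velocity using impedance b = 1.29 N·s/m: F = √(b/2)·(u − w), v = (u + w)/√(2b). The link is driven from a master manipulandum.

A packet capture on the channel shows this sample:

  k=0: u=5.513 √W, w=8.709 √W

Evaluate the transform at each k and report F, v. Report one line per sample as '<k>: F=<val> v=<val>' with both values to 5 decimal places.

k=0: u−w=-3.19600, u+w=14.22200; √(b/2)=0.80312, √(2b)=1.60624; F=0.80312×(-3.196)=-2.56677, v=14.22200/1.60624=8.85423

0: F=-2.56677 v=8.85423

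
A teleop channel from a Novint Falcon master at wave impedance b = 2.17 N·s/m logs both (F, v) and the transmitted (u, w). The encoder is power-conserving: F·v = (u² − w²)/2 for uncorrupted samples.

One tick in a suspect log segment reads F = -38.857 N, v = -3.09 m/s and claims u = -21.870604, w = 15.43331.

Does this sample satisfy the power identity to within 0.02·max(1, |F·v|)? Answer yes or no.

F·v = (-38.857)×(-3.09) = 120.068130 W.
(u² − w²)/2 = (478.323319 − 238.187058)/2 = 120.068131 W.
|Δ| = 0.000001;  2% of max(1, |F·v|) = 2.401363.

yes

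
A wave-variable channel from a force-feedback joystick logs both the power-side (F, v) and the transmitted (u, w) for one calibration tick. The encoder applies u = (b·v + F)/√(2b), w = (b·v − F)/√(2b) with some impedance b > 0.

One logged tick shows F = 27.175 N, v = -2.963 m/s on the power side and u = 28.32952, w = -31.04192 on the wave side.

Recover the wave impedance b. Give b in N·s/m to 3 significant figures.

u + w = -2.71240;  u + w = √(2b)·v, so √(2b) = -2.71240/(-2.963) = 0.91542.
b = (√(2b))²/2 = 0.83800/2 = 0.41900.
(Check via u − w = 2F/√(2b): u − w = 59.37144, 2F/√(2b) = 59.37142.)

b = 0.419 N·s/m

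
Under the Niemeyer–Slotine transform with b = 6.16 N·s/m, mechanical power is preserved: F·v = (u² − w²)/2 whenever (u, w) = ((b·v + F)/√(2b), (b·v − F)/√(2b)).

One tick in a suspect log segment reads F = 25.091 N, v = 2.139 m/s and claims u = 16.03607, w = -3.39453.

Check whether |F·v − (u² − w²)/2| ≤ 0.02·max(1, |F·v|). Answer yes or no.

F·v = 25.091×2.139 = 53.6696 W.
(u² − w²)/2 = (257.1555 − 11.5228)/2 = 122.8164 W.
|Δ| = 69.1467;  2% of max(1, |F·v|) = 1.0734.

no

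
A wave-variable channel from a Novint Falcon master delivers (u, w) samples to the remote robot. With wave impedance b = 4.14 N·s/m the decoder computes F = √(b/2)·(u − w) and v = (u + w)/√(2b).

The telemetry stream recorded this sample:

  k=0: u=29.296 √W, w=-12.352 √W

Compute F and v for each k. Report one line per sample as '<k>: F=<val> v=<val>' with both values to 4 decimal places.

k=0: u−w=41.6480, u+w=16.9440; √(b/2)=1.4387, √(2b)=2.8775; F=1.4387×41.648=59.9210, v=16.9440/2.8775=5.8884

0: F=59.9210 v=5.8884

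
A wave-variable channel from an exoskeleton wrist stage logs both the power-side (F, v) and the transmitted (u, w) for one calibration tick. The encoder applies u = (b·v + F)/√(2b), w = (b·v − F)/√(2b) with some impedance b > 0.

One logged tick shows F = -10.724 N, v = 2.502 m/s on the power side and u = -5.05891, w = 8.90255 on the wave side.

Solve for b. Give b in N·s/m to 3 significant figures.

b = 1.18 N·s/m

u + w = 3.84364;  u + w = √(2b)·v, so √(2b) = 3.84364/2.502 = 1.53623.
b = (√(2b))²/2 = 2.35999/2 = 1.18000.
(Check via u − w = 2F/√(2b): u − w = -13.96146, 2F/√(2b) = -13.96148.)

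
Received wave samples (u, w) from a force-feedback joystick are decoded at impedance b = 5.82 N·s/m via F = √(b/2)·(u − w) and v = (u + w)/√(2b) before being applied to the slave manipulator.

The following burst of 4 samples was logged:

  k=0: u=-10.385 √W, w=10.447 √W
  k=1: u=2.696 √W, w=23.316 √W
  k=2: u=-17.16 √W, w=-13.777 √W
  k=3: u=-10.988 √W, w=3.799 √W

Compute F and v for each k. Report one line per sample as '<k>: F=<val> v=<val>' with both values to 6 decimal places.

0: F=-35.536730 v=0.018173
1: F=-35.175085 v=7.624252
2: F=-5.770966 v=-9.067795
3: F=-25.224732 v=-2.107133

k=0: u−w=-20.832000, u+w=0.062000; √(b/2)=1.705872, √(2b)=3.411744; F=1.705872×(-20.832)=-35.536730, v=0.062000/3.411744=0.018173
k=1: u−w=-20.620000, u+w=26.012000; √(b/2)=1.705872, √(2b)=3.411744; F=1.705872×(-20.62)=-35.175085, v=26.012000/3.411744=7.624252
k=2: u−w=-3.383000, u+w=-30.937000; √(b/2)=1.705872, √(2b)=3.411744; F=1.705872×(-3.383)=-5.770966, v=-30.937000/3.411744=-9.067795
k=3: u−w=-14.787000, u+w=-7.189000; √(b/2)=1.705872, √(2b)=3.411744; F=1.705872×(-14.787)=-25.224732, v=-7.189000/3.411744=-2.107133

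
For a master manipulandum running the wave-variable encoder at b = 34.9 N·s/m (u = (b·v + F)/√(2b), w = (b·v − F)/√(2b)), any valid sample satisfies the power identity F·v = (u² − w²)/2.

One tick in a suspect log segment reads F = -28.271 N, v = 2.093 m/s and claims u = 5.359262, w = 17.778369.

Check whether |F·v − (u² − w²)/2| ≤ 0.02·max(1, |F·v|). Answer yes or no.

F·v = (-28.271)×2.093 = -59.171203 W.
(u² − w²)/2 = (28.721689 − 316.070404)/2 = -143.674358 W.
|Δ| = 84.503155;  2% of max(1, |F·v|) = 1.183424.

no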